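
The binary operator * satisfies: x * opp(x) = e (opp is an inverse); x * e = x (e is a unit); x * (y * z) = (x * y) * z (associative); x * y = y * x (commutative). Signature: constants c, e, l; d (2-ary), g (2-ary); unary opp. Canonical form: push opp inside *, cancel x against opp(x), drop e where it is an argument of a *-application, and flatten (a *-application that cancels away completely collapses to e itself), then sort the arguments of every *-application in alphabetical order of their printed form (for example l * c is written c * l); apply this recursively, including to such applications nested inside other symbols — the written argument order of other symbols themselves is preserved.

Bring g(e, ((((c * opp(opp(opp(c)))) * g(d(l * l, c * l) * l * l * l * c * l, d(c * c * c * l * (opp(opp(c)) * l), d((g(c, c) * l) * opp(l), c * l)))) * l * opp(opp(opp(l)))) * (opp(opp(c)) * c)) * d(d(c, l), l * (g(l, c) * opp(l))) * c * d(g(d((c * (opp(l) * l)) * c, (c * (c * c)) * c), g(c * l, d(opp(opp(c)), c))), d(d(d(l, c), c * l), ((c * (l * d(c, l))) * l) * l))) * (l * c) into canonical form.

Push opp inside:  distribute opp over * and collapse double opp
Collect terms:  g(e, c * c * c * d(d(c, l), g(l, c)) * d(g(d(c * c, c * c * c * c), g(c * l, d(c, c))), d(d(d(l, c), c * l), c * d(c, l) * l * l * l)) * g(c * d(l * l, c * l) * l * l * l * l, d(c * c * c * c * l * l, d(g(c, c), c * l)))) * l * c
Sort arguments:  c * g(e, c * c * c * d(d(c, l), g(l, c)) * d(g(d(c * c, c * c * c * c), g(c * l, d(c, c))), d(d(d(l, c), c * l), c * d(c, l) * l * l * l)) * g(c * d(l * l, c * l) * l * l * l * l, d(c * c * c * c * l * l, d(g(c, c), c * l)))) * l

Answer: c * g(e, c * c * c * d(d(c, l), g(l, c)) * d(g(d(c * c, c * c * c * c), g(c * l, d(c, c))), d(d(d(l, c), c * l), c * d(c, l) * l * l * l)) * g(c * d(l * l, c * l) * l * l * l * l, d(c * c * c * c * l * l, d(g(c, c), c * l)))) * l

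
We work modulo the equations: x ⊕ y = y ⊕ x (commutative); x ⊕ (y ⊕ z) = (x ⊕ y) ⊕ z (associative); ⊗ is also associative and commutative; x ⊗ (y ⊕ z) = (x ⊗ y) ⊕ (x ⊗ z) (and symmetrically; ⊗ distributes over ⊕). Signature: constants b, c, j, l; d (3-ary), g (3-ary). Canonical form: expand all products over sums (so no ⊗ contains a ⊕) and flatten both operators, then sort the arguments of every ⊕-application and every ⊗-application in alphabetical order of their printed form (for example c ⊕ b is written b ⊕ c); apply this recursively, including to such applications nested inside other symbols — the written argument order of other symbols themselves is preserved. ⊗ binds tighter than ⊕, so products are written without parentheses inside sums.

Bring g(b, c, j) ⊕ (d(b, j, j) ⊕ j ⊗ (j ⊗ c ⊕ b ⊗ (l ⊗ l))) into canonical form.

Expand:  g(b, c, j) ⊕ d(b, j, j) ⊕ c ⊗ j ⊗ j ⊕ b ⊗ j ⊗ l ⊗ l
Sort arguments:  b ⊗ j ⊗ l ⊗ l ⊕ c ⊗ j ⊗ j ⊕ d(b, j, j) ⊕ g(b, c, j)

Answer: b ⊗ j ⊗ l ⊗ l ⊕ c ⊗ j ⊗ j ⊕ d(b, j, j) ⊕ g(b, c, j)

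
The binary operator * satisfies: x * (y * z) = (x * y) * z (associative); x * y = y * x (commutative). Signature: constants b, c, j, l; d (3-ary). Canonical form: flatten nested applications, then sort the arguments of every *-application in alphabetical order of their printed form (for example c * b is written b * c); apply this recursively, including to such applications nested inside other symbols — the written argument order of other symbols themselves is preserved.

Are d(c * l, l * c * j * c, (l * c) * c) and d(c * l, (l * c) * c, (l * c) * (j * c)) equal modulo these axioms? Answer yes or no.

Answer: no — d(c * l, c * c * j * l, c * c * l) vs d(c * l, c * c * l, c * c * j * l)

Derivation:
Left:  d(c * l, l * c * j * c, (l * c) * c)
  Work inside:  (l * c) * c
  Un-nest:  l * c * c
  Order the arguments:  c * c * l
  Put back:  d(c * l, c * c * j * l, c * c * l)
Right:  d(c * l, (l * c) * c, (l * c) * (j * c))
  Descend into:  (l * c) * (j * c)
  Merge nested applications:  l * c * j * c
  Sort arguments:  c * c * j * l
  Reassemble:  d(c * l, c * c * l, c * c * j * l)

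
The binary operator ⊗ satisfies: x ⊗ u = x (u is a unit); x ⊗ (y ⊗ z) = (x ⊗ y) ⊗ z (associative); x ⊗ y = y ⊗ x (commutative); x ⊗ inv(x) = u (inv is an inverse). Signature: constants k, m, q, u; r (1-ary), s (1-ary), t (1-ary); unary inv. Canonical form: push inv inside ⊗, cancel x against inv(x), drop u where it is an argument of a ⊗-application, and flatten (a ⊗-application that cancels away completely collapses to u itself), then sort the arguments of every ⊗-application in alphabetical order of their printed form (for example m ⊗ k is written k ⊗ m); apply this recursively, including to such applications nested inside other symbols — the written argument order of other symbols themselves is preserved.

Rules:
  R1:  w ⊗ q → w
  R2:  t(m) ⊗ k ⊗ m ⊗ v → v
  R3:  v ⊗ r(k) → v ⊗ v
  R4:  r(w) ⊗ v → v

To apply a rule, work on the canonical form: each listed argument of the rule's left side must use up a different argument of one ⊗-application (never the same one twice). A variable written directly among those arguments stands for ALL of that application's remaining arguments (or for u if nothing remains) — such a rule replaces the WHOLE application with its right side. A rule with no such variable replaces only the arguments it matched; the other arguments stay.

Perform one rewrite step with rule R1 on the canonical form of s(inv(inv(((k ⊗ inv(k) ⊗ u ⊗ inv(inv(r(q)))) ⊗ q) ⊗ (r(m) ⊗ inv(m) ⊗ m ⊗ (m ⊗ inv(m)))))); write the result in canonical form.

Canonical form:  s(q ⊗ r(m) ⊗ r(q))
R1 matches:  uses q;  w := r(m) ⊗ r(q)
The variable takes the whole remainder — replace the entire application.
New term:  s(r(m) ⊗ r(q))

Answer: s(r(m) ⊗ r(q))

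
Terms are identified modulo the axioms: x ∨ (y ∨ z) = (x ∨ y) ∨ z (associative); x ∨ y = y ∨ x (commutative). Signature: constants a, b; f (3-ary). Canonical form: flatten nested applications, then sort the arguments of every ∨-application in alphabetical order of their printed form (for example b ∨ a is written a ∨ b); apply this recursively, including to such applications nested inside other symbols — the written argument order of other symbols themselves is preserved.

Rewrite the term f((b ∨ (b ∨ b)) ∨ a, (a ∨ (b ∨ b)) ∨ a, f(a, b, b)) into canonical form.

Focus inside:  (a ∨ (b ∨ b)) ∨ a
Un-nest:  a ∨ b ∨ b ∨ a
Sort:  a ∨ a ∨ b ∨ b
Put back:  f(a ∨ b ∨ b ∨ b, a ∨ a ∨ b ∨ b, f(a, b, b))

Answer: f(a ∨ b ∨ b ∨ b, a ∨ a ∨ b ∨ b, f(a, b, b))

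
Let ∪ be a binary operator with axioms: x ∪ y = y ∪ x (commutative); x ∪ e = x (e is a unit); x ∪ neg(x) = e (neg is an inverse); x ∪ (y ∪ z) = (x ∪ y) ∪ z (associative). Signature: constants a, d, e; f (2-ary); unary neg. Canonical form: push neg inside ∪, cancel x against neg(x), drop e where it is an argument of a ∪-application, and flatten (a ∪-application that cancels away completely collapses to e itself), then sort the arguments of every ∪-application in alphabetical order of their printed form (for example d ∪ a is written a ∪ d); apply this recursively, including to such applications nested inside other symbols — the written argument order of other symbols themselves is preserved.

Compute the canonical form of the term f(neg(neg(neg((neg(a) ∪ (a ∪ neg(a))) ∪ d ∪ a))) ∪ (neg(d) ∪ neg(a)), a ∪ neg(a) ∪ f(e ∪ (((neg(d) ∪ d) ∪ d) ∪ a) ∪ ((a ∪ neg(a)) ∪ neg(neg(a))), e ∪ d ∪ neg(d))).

Work inside:  a ∪ neg(a) ∪ f(e ∪ (((neg(d) ∪ d) ∪ d) ∪ a) ∪ ((a ∪ neg(a)) ∪ neg(neg(a))), e ∪ d ∪ neg(d))
Push neg inside:  distribute neg over ∪ and collapse double neg
Cancel:  a cancels
Collect:  f(a ∪ a ∪ d, e)
Rebuild:  f(neg(a) ∪ neg(d) ∪ neg(d), f(a ∪ a ∪ d, e))

Answer: f(neg(a) ∪ neg(d) ∪ neg(d), f(a ∪ a ∪ d, e))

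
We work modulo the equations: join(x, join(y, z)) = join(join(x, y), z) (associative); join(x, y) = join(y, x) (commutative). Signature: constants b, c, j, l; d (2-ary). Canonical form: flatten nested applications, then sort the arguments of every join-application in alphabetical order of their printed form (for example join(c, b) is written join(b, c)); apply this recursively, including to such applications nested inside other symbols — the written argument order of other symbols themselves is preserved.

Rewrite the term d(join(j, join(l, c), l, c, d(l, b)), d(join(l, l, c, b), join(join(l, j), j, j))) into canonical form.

Focus inside:  join(j, join(l, c), l, c, d(l, b))
Un-nest:  join(j, l, c, l, c, d(l, b))
Sort arguments:  join(c, c, d(l, b), j, l, l)
Reassemble:  d(join(c, c, d(l, b), j, l, l), d(join(b, c, l, l), join(j, j, j, l)))

Answer: d(join(c, c, d(l, b), j, l, l), d(join(b, c, l, l), join(j, j, j, l)))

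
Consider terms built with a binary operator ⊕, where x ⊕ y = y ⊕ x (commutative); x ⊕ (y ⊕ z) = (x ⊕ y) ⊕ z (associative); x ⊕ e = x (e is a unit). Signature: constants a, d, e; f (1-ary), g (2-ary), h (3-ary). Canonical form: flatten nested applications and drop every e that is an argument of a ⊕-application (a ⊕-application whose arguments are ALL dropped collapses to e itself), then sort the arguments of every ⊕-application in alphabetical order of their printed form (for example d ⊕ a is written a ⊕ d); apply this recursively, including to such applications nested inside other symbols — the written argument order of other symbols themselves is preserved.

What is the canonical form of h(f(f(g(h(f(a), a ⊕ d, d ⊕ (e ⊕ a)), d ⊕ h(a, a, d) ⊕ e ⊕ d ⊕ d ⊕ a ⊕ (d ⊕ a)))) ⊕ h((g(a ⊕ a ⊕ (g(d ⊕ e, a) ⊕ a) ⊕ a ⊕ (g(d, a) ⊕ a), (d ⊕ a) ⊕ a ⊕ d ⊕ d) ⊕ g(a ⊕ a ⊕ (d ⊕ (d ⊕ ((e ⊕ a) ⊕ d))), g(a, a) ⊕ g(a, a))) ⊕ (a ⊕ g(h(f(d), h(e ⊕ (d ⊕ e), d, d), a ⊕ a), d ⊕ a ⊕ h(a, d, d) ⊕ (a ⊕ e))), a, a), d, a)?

Answer: h(f(f(g(h(f(a), a ⊕ d, a ⊕ d), a ⊕ a ⊕ d ⊕ d ⊕ d ⊕ d ⊕ h(a, a, d)))) ⊕ h(a ⊕ g(a ⊕ a ⊕ a ⊕ a ⊕ a ⊕ g(d, a) ⊕ g(d, a), a ⊕ a ⊕ d ⊕ d ⊕ d) ⊕ g(a ⊕ a ⊕ a ⊕ d ⊕ d ⊕ d, g(a, a) ⊕ g(a, a)) ⊕ g(h(f(d), h(d, d, d), a ⊕ a), a ⊕ a ⊕ d ⊕ h(a, d, d)), a, a), d, a)

Derivation:
Focus inside:  f(f(g(h(f(a), a ⊕ d, d ⊕ (e ⊕ a)), d ⊕ h(a, a, d) ⊕ e ⊕ d ⊕ d ⊕ a ⊕ (d ⊕ a)))) ⊕ h((g(a ⊕ a ⊕ (g(d ⊕ e, a) ⊕ a) ⊕ a ⊕ (g(d, a) ⊕ a), (d ⊕ a) ⊕ a ⊕ d ⊕ d) ⊕ g(a ⊕ a ⊕ (d ⊕ (d ⊕ ((e ⊕ a) ⊕ d))), g(a, a) ⊕ g(a, a))) ⊕ (a ⊕ g(h(f(d), h(e ⊕ (d ⊕ e), d, d), a ⊕ a), d ⊕ a ⊕ h(a, d, d) ⊕ (a ⊕ e))), a, a)
Simplify inside:  f(f(g(h(f(a), a ⊕ d, d ⊕ (e ⊕ a)), d ⊕ h(a, a, d) ⊕ e ⊕ d ⊕ d ⊕ a ⊕ (d ⊕ a))))  →  f(f(g(h(f(a), a ⊕ d, a ⊕ d), a ⊕ a ⊕ d ⊕ d ⊕ d ⊕ d ⊕ h(a, a, d))))
Canonicalize subterm:  h((g(a ⊕ a ⊕ (g(d ⊕ e, a) ⊕ a) ⊕ a ⊕ (g(d, a) ⊕ a), (d ⊕ a) ⊕ a ⊕ d ⊕ d) ⊕ g(a ⊕ a ⊕ (d ⊕ (d ⊕ ((e ⊕ a) ⊕ d))), g(a, a) ⊕ g(a, a))) ⊕ (a ⊕ g(h(f(d), h(e ⊕ (d ⊕ e), d, d), a ⊕ a), d ⊕ a ⊕ h(a, d, d) ⊕ (a ⊕ e))), a, a)  →  h(a ⊕ g(a ⊕ a ⊕ a ⊕ a ⊕ a ⊕ g(d, a) ⊕ g(d, a), a ⊕ a ⊕ d ⊕ d ⊕ d) ⊕ g(a ⊕ a ⊕ a ⊕ d ⊕ d ⊕ d, g(a, a) ⊕ g(a, a)) ⊕ g(h(f(d), h(d, d, d), a ⊕ a), a ⊕ a ⊕ d ⊕ h(a, d, d)), a, a)
Sort:  f(f(g(h(f(a), a ⊕ d, a ⊕ d), a ⊕ a ⊕ d ⊕ d ⊕ d ⊕ d ⊕ h(a, a, d)))) ⊕ h(a ⊕ g(a ⊕ a ⊕ a ⊕ a ⊕ a ⊕ g(d, a) ⊕ g(d, a), a ⊕ a ⊕ d ⊕ d ⊕ d) ⊕ g(a ⊕ a ⊕ a ⊕ d ⊕ d ⊕ d, g(a, a) ⊕ g(a, a)) ⊕ g(h(f(d), h(d, d, d), a ⊕ a), a ⊕ a ⊕ d ⊕ h(a, d, d)), a, a)
Put back:  h(f(f(g(h(f(a), a ⊕ d, a ⊕ d), a ⊕ a ⊕ d ⊕ d ⊕ d ⊕ d ⊕ h(a, a, d)))) ⊕ h(a ⊕ g(a ⊕ a ⊕ a ⊕ a ⊕ a ⊕ g(d, a) ⊕ g(d, a), a ⊕ a ⊕ d ⊕ d ⊕ d) ⊕ g(a ⊕ a ⊕ a ⊕ d ⊕ d ⊕ d, g(a, a) ⊕ g(a, a)) ⊕ g(h(f(d), h(d, d, d), a ⊕ a), a ⊕ a ⊕ d ⊕ h(a, d, d)), a, a), d, a)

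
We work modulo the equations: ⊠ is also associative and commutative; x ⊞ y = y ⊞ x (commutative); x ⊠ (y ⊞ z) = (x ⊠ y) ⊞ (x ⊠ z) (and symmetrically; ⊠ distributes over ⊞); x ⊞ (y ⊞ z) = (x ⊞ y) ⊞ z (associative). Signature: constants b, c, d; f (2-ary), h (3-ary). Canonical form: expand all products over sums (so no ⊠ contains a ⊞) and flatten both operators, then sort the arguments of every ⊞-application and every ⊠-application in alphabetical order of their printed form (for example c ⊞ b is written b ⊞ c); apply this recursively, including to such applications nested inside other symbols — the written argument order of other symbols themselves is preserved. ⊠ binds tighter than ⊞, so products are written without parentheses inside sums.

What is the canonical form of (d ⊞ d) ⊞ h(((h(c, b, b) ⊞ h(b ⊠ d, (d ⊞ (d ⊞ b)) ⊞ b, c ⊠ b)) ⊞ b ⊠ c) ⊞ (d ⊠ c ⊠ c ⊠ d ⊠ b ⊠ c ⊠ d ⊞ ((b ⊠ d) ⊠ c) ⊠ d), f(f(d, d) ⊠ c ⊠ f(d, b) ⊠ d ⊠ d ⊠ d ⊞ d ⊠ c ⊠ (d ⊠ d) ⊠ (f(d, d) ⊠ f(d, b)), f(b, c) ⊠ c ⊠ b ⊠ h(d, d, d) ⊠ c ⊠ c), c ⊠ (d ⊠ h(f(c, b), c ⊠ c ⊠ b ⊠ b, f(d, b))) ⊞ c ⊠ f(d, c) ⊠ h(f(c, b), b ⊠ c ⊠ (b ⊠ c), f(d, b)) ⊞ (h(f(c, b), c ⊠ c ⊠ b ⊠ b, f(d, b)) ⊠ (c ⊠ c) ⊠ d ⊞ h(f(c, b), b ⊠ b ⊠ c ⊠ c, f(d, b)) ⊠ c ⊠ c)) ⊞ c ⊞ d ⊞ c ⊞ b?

Un-nest:  d ⊞ d ⊞ h(b ⊠ c ⊞ b ⊠ c ⊠ c ⊠ c ⊠ d ⊠ d ⊠ d ⊞ b ⊠ c ⊠ d ⊠ d ⊞ h(b ⊠ d, b ⊞ b ⊞ d ⊞ d, b ⊠ c) ⊞ h(c, b, b), f(c ⊠ d ⊠ d ⊠ d ⊠ f(d, b) ⊠ f(d, d) ⊞ c ⊠ d ⊠ d ⊠ d ⊠ f(d, b) ⊠ f(d, d), b ⊠ c ⊠ c ⊠ c ⊠ f(b, c) ⊠ h(d, d, d)), c ⊠ c ⊠ d ⊠ h(f(c, b), b ⊠ b ⊠ c ⊠ c, f(d, b)) ⊞ c ⊠ c ⊠ h(f(c, b), b ⊠ b ⊠ c ⊠ c, f(d, b)) ⊞ c ⊠ d ⊠ h(f(c, b), b ⊠ b ⊠ c ⊠ c, f(d, b)) ⊞ c ⊠ f(d, c) ⊠ h(f(c, b), b ⊠ b ⊠ c ⊠ c, f(d, b))) ⊞ c ⊞ d ⊞ c ⊞ b
Sort:  b ⊞ c ⊞ c ⊞ d ⊞ d ⊞ d ⊞ h(b ⊠ c ⊞ b ⊠ c ⊠ c ⊠ c ⊠ d ⊠ d ⊠ d ⊞ b ⊠ c ⊠ d ⊠ d ⊞ h(b ⊠ d, b ⊞ b ⊞ d ⊞ d, b ⊠ c) ⊞ h(c, b, b), f(c ⊠ d ⊠ d ⊠ d ⊠ f(d, b) ⊠ f(d, d) ⊞ c ⊠ d ⊠ d ⊠ d ⊠ f(d, b) ⊠ f(d, d), b ⊠ c ⊠ c ⊠ c ⊠ f(b, c) ⊠ h(d, d, d)), c ⊠ c ⊠ d ⊠ h(f(c, b), b ⊠ b ⊠ c ⊠ c, f(d, b)) ⊞ c ⊠ c ⊠ h(f(c, b), b ⊠ b ⊠ c ⊠ c, f(d, b)) ⊞ c ⊠ d ⊠ h(f(c, b), b ⊠ b ⊠ c ⊠ c, f(d, b)) ⊞ c ⊠ f(d, c) ⊠ h(f(c, b), b ⊠ b ⊠ c ⊠ c, f(d, b)))

Answer: b ⊞ c ⊞ c ⊞ d ⊞ d ⊞ d ⊞ h(b ⊠ c ⊞ b ⊠ c ⊠ c ⊠ c ⊠ d ⊠ d ⊠ d ⊞ b ⊠ c ⊠ d ⊠ d ⊞ h(b ⊠ d, b ⊞ b ⊞ d ⊞ d, b ⊠ c) ⊞ h(c, b, b), f(c ⊠ d ⊠ d ⊠ d ⊠ f(d, b) ⊠ f(d, d) ⊞ c ⊠ d ⊠ d ⊠ d ⊠ f(d, b) ⊠ f(d, d), b ⊠ c ⊠ c ⊠ c ⊠ f(b, c) ⊠ h(d, d, d)), c ⊠ c ⊠ d ⊠ h(f(c, b), b ⊠ b ⊠ c ⊠ c, f(d, b)) ⊞ c ⊠ c ⊠ h(f(c, b), b ⊠ b ⊠ c ⊠ c, f(d, b)) ⊞ c ⊠ d ⊠ h(f(c, b), b ⊠ b ⊠ c ⊠ c, f(d, b)) ⊞ c ⊠ f(d, c) ⊠ h(f(c, b), b ⊠ b ⊠ c ⊠ c, f(d, b)))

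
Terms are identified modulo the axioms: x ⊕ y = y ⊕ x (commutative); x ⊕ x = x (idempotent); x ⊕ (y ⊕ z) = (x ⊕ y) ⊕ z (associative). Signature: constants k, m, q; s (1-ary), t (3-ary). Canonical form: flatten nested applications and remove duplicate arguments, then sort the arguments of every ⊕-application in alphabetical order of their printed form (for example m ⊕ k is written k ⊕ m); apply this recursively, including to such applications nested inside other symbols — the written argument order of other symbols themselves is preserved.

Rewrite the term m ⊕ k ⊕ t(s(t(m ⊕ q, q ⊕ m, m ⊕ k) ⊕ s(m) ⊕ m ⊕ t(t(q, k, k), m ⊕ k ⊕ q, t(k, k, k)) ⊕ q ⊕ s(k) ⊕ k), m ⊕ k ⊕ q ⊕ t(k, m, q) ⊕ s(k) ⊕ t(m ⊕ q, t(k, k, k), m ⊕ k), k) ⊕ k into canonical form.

Simplify inside:  t(s(t(m ⊕ q, q ⊕ m, m ⊕ k) ⊕ s(m) ⊕ m ⊕ t(t(q, k, k), m ⊕ k ⊕ q, t(k, k, k)) ⊕ q ⊕ s(k) ⊕ k), m ⊕ k ⊕ q ⊕ t(k, m, q) ⊕ s(k) ⊕ t(m ⊕ q, t(k, k, k), m ⊕ k), k)  →  t(s(k ⊕ m ⊕ q ⊕ s(k) ⊕ s(m) ⊕ t(m ⊕ q, m ⊕ q, k ⊕ m) ⊕ t(t(q, k, k), k ⊕ m ⊕ q, t(k, k, k))), k ⊕ m ⊕ q ⊕ s(k) ⊕ t(k, m, q) ⊕ t(m ⊕ q, t(k, k, k), k ⊕ m), k)
Deduplicate:  drop duplicate k
Sort:  k ⊕ m ⊕ t(s(k ⊕ m ⊕ q ⊕ s(k) ⊕ s(m) ⊕ t(m ⊕ q, m ⊕ q, k ⊕ m) ⊕ t(t(q, k, k), k ⊕ m ⊕ q, t(k, k, k))), k ⊕ m ⊕ q ⊕ s(k) ⊕ t(k, m, q) ⊕ t(m ⊕ q, t(k, k, k), k ⊕ m), k)

Answer: k ⊕ m ⊕ t(s(k ⊕ m ⊕ q ⊕ s(k) ⊕ s(m) ⊕ t(m ⊕ q, m ⊕ q, k ⊕ m) ⊕ t(t(q, k, k), k ⊕ m ⊕ q, t(k, k, k))), k ⊕ m ⊕ q ⊕ s(k) ⊕ t(k, m, q) ⊕ t(m ⊕ q, t(k, k, k), k ⊕ m), k)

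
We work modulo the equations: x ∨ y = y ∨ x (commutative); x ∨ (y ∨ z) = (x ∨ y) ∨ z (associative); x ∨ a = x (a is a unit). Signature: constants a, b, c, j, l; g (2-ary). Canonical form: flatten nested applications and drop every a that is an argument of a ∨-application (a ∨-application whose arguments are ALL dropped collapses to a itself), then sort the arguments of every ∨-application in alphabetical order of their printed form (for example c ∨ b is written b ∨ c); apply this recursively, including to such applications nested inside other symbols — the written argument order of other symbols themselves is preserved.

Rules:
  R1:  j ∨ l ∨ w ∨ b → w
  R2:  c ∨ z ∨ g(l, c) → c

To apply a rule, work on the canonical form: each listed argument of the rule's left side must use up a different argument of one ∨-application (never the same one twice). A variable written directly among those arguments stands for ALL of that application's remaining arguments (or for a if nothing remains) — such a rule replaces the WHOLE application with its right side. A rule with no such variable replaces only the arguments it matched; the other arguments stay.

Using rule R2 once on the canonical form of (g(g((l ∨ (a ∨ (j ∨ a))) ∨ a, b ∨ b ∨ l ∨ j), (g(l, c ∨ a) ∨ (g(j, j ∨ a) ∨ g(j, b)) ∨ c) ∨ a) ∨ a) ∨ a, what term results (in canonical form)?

Canonical form:  g(g(j ∨ l, b ∨ b ∨ j ∨ l), c ∨ g(j, b) ∨ g(j, j) ∨ g(l, c))
Apply R2:  consuming c, g(l, c);  z := g(j, b) ∨ g(j, j)
Every leftover argument binds to the variable; the entire application is replaced.
Giving:  g(g(j ∨ l, b ∨ b ∨ j ∨ l), c)

Answer: g(g(j ∨ l, b ∨ b ∨ j ∨ l), c)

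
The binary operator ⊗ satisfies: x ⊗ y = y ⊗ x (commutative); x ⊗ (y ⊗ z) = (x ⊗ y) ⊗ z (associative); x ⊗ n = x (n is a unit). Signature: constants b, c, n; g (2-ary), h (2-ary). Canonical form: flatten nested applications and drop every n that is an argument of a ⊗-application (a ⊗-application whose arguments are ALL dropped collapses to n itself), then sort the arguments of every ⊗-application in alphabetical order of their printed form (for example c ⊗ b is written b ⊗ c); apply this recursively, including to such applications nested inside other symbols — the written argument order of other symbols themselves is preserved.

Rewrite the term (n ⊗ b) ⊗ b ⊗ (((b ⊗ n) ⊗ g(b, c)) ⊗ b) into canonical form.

Un-nest:  n ⊗ b ⊗ b ⊗ b ⊗ n ⊗ g(b, c) ⊗ b
Units out:  drop n (×2)
Sort:  b ⊗ b ⊗ b ⊗ b ⊗ g(b, c)

Answer: b ⊗ b ⊗ b ⊗ b ⊗ g(b, c)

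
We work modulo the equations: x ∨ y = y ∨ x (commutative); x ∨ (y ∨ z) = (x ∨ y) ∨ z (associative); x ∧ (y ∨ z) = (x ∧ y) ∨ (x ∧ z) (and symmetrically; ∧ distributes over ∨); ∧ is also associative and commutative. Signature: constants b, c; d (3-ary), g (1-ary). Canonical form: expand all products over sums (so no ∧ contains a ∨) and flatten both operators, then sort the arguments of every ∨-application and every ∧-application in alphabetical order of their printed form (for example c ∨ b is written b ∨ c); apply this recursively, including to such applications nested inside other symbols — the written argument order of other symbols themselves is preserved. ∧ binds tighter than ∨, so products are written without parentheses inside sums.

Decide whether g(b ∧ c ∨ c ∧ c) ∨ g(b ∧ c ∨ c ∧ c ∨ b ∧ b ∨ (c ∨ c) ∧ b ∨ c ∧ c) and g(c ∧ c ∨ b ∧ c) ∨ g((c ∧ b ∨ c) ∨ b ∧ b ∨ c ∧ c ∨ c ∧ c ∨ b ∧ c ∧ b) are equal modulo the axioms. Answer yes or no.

Left:  g(b ∧ c ∨ c ∧ c) ∨ g(b ∧ c ∨ c ∧ c ∨ b ∧ b ∨ (c ∨ c) ∧ b ∨ c ∧ c)
  Expand:  g(b ∧ c ∨ c ∧ c) ∨ g(b ∧ b ∨ b ∧ c ∨ b ∧ c ∨ b ∧ c ∨ c ∧ c ∨ c ∧ c)
  Order the arguments:  g(b ∧ b ∨ b ∧ c ∨ b ∧ c ∨ b ∧ c ∨ c ∧ c ∨ c ∧ c) ∨ g(b ∧ c ∨ c ∧ c)
Right:  g(c ∧ c ∨ b ∧ c) ∨ g((c ∧ b ∨ c) ∨ b ∧ b ∨ c ∧ c ∨ c ∧ c ∨ b ∧ c ∧ b)
  Un-nest:  g(b ∧ c ∨ c ∧ c) ∨ g(b ∧ b ∨ b ∧ b ∧ c ∨ b ∧ c ∨ c ∨ c ∧ c ∨ c ∧ c)
  Sort:  g(b ∧ b ∨ b ∧ b ∧ c ∨ b ∧ c ∨ c ∨ c ∧ c ∨ c ∧ c) ∨ g(b ∧ c ∨ c ∧ c)

Answer: no — g(b ∧ b ∨ b ∧ c ∨ b ∧ c ∨ b ∧ c ∨ c ∧ c ∨ c ∧ c) ∨ g(b ∧ c ∨ c ∧ c) vs g(b ∧ b ∨ b ∧ b ∧ c ∨ b ∧ c ∨ c ∨ c ∧ c ∨ c ∧ c) ∨ g(b ∧ c ∨ c ∧ c)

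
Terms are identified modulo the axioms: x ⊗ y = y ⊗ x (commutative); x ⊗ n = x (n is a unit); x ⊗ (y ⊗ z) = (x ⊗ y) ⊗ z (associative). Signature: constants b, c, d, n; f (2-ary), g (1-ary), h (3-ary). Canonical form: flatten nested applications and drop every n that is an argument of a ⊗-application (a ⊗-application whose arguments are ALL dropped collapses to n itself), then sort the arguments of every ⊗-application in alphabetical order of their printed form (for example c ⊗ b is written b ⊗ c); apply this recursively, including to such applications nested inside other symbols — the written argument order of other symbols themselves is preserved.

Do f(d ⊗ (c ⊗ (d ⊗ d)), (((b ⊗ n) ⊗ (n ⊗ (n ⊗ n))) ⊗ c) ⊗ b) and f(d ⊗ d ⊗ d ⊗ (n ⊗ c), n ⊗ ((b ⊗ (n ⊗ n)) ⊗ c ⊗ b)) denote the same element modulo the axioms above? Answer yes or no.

Left:  f(d ⊗ (c ⊗ (d ⊗ d)), (((b ⊗ n) ⊗ (n ⊗ (n ⊗ n))) ⊗ c) ⊗ b)
  Descend into:  (((b ⊗ n) ⊗ (n ⊗ (n ⊗ n))) ⊗ c) ⊗ b
  Un-nest:  b ⊗ n ⊗ n ⊗ n ⊗ n ⊗ c ⊗ b
  Unit:  drop n (×4)
  Sort arguments:  b ⊗ b ⊗ c
  Reassemble:  f(c ⊗ d ⊗ d ⊗ d, b ⊗ b ⊗ c)
Right:  f(d ⊗ d ⊗ d ⊗ (n ⊗ c), n ⊗ ((b ⊗ (n ⊗ n)) ⊗ c ⊗ b))
  Work inside:  n ⊗ ((b ⊗ (n ⊗ n)) ⊗ c ⊗ b)
  Flatten:  n ⊗ b ⊗ n ⊗ n ⊗ c ⊗ b
  Unit:  drop n (×3)
  Sort:  b ⊗ b ⊗ c
  Put back:  f(c ⊗ d ⊗ d ⊗ d, b ⊗ b ⊗ c)

Answer: yes — both canonical forms are f(c ⊗ d ⊗ d ⊗ d, b ⊗ b ⊗ c)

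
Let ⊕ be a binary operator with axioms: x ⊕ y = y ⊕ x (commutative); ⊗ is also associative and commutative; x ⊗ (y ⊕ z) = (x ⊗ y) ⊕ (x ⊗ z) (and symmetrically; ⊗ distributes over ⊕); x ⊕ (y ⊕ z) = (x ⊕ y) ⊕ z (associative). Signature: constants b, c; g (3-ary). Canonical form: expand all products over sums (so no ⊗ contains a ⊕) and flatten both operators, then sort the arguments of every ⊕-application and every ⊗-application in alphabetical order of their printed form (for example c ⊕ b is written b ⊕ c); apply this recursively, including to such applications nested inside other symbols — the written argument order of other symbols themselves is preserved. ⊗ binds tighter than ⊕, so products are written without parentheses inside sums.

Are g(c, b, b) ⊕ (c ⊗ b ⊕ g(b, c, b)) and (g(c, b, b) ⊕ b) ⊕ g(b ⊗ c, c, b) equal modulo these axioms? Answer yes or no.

Left:  g(c, b, b) ⊕ (c ⊗ b ⊕ g(b, c, b))
  Merge nested applications:  g(c, b, b) ⊕ b ⊗ c ⊕ g(b, c, b)
  Order the arguments:  b ⊗ c ⊕ g(b, c, b) ⊕ g(c, b, b)
Right:  (g(c, b, b) ⊕ b) ⊕ g(b ⊗ c, c, b)
  Flatten:  g(c, b, b) ⊕ b ⊕ g(b ⊗ c, c, b)
  Order the arguments:  b ⊕ g(b ⊗ c, c, b) ⊕ g(c, b, b)

Answer: no — b ⊗ c ⊕ g(b, c, b) ⊕ g(c, b, b) vs b ⊕ g(b ⊗ c, c, b) ⊕ g(c, b, b)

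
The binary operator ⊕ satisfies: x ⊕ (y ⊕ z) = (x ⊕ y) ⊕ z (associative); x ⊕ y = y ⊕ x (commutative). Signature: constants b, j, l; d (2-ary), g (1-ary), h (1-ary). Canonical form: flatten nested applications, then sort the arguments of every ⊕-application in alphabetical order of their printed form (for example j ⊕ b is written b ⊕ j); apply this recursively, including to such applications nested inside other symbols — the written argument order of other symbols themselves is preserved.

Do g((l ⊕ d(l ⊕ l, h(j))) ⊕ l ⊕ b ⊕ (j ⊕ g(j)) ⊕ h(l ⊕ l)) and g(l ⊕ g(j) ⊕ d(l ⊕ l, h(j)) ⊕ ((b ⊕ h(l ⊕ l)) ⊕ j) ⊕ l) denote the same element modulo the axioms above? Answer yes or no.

Answer: yes — both canonical forms are g(b ⊕ d(l ⊕ l, h(j)) ⊕ g(j) ⊕ h(l ⊕ l) ⊕ j ⊕ l ⊕ l)

Derivation:
Left:  g((l ⊕ d(l ⊕ l, h(j))) ⊕ l ⊕ b ⊕ (j ⊕ g(j)) ⊕ h(l ⊕ l))
  Descend into:  (l ⊕ d(l ⊕ l, h(j))) ⊕ l ⊕ b ⊕ (j ⊕ g(j)) ⊕ h(l ⊕ l)
  Flatten:  l ⊕ d(l ⊕ l, h(j)) ⊕ l ⊕ b ⊕ j ⊕ g(j) ⊕ h(l ⊕ l)
  Sort arguments:  b ⊕ d(l ⊕ l, h(j)) ⊕ g(j) ⊕ h(l ⊕ l) ⊕ j ⊕ l ⊕ l
  Rebuild:  g(b ⊕ d(l ⊕ l, h(j)) ⊕ g(j) ⊕ h(l ⊕ l) ⊕ j ⊕ l ⊕ l)
Right:  g(l ⊕ g(j) ⊕ d(l ⊕ l, h(j)) ⊕ ((b ⊕ h(l ⊕ l)) ⊕ j) ⊕ l)
  Focus inside:  l ⊕ g(j) ⊕ d(l ⊕ l, h(j)) ⊕ ((b ⊕ h(l ⊕ l)) ⊕ j) ⊕ l
  Flatten:  l ⊕ g(j) ⊕ d(l ⊕ l, h(j)) ⊕ b ⊕ h(l ⊕ l) ⊕ j ⊕ l
  Sort:  b ⊕ d(l ⊕ l, h(j)) ⊕ g(j) ⊕ h(l ⊕ l) ⊕ j ⊕ l ⊕ l
  Rebuild:  g(b ⊕ d(l ⊕ l, h(j)) ⊕ g(j) ⊕ h(l ⊕ l) ⊕ j ⊕ l ⊕ l)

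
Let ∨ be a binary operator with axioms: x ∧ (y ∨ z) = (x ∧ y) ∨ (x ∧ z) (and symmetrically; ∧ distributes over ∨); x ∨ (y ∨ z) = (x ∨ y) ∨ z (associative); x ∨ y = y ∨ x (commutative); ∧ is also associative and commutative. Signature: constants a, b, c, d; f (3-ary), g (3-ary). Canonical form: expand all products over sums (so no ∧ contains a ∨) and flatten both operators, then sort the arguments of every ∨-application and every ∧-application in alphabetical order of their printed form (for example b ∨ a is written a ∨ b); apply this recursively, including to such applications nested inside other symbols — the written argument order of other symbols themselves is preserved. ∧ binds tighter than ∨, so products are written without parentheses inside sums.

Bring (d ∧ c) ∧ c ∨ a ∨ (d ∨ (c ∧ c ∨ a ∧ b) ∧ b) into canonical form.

Answer: a ∨ a ∧ b ∧ b ∨ b ∧ c ∧ c ∨ c ∧ c ∧ d ∨ d

Derivation:
Distribute:  c ∧ c ∧ d ∨ a ∨ d ∨ b ∧ c ∧ c ∨ a ∧ b ∧ b
Sort arguments:  a ∨ a ∧ b ∧ b ∨ b ∧ c ∧ c ∨ c ∧ c ∧ d ∨ d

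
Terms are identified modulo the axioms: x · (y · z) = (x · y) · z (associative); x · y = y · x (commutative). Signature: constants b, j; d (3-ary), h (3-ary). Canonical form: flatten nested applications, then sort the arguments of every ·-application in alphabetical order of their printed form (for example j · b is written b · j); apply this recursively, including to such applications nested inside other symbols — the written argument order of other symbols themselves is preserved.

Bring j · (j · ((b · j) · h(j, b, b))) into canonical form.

Merge nested applications:  j · j · b · j · h(j, b, b)
Order the arguments:  b · h(j, b, b) · j · j · j

Answer: b · h(j, b, b) · j · j · j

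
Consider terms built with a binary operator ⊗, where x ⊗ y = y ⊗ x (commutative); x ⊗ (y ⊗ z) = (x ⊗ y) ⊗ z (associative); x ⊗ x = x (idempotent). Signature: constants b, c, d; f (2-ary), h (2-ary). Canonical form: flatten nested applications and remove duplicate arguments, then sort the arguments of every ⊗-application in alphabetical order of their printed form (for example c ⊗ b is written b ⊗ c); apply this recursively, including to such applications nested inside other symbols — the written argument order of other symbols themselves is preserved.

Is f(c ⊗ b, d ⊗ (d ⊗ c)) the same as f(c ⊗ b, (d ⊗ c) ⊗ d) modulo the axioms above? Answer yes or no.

Left:  f(c ⊗ b, d ⊗ (d ⊗ c))
  Focus inside:  d ⊗ (d ⊗ c)
  Flatten:  d ⊗ d ⊗ c
  Drop duplicates:  drop duplicate d
  Sort:  c ⊗ d
  Put back:  f(b ⊗ c, c ⊗ d)
Right:  f(c ⊗ b, (d ⊗ c) ⊗ d)
  Descend into:  (d ⊗ c) ⊗ d
  Merge nested applications:  d ⊗ c ⊗ d
  Idempotence:  drop duplicate d
  Sort arguments:  c ⊗ d
  Reassemble:  f(b ⊗ c, c ⊗ d)

Answer: yes — both canonical forms are f(b ⊗ c, c ⊗ d)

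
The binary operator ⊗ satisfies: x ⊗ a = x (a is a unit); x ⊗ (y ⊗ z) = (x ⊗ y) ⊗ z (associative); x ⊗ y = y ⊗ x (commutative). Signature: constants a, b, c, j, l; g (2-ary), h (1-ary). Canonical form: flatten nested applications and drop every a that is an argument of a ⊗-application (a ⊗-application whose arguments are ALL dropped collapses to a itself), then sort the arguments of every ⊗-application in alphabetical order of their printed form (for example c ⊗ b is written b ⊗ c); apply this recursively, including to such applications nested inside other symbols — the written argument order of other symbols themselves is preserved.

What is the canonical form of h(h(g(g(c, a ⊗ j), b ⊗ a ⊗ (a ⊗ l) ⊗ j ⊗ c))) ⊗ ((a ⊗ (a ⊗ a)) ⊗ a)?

Answer: h(h(g(g(c, j), b ⊗ c ⊗ j ⊗ l)))

Derivation:
Un-nest:  h(h(g(g(c, a ⊗ j), b ⊗ a ⊗ (a ⊗ l) ⊗ j ⊗ c))) ⊗ a ⊗ a ⊗ a ⊗ a
Simplify inside:  h(h(g(g(c, a ⊗ j), b ⊗ a ⊗ (a ⊗ l) ⊗ j ⊗ c)))  →  h(h(g(g(c, j), b ⊗ c ⊗ j ⊗ l)))
Drop the unit:  drop a (×4)
Sort arguments:  h(h(g(g(c, j), b ⊗ c ⊗ j ⊗ l)))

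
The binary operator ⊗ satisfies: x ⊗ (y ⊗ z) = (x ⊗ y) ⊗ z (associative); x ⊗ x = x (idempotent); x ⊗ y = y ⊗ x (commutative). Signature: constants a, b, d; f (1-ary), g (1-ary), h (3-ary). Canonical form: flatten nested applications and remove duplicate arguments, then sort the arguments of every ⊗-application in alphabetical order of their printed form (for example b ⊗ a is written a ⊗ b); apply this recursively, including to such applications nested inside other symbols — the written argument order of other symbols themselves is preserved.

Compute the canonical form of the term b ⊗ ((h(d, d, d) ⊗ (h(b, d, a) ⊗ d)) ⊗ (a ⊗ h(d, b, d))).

Un-nest:  b ⊗ h(d, d, d) ⊗ h(b, d, a) ⊗ d ⊗ a ⊗ h(d, b, d)
Order the arguments:  a ⊗ b ⊗ d ⊗ h(b, d, a) ⊗ h(d, b, d) ⊗ h(d, d, d)

Answer: a ⊗ b ⊗ d ⊗ h(b, d, a) ⊗ h(d, b, d) ⊗ h(d, d, d)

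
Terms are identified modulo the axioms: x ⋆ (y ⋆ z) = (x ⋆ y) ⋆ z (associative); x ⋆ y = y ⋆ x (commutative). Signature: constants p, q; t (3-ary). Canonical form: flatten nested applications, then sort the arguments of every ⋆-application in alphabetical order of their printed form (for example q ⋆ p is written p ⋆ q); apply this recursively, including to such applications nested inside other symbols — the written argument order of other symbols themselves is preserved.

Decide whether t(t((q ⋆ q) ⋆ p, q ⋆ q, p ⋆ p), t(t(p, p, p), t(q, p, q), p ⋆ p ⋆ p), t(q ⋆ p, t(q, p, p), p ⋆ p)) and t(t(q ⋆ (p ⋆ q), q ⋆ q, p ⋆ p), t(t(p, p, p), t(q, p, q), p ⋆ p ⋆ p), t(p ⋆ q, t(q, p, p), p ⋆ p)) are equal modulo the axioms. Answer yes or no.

Answer: yes — both canonical forms are t(t(p ⋆ q ⋆ q, q ⋆ q, p ⋆ p), t(t(p, p, p), t(q, p, q), p ⋆ p ⋆ p), t(p ⋆ q, t(q, p, p), p ⋆ p))

Derivation:
Left:  t(t((q ⋆ q) ⋆ p, q ⋆ q, p ⋆ p), t(t(p, p, p), t(q, p, q), p ⋆ p ⋆ p), t(q ⋆ p, t(q, p, p), p ⋆ p))
  Focus inside:  (q ⋆ q) ⋆ p
  Flatten:  q ⋆ q ⋆ p
  Sort arguments:  p ⋆ q ⋆ q
  Rebuild:  t(t(p ⋆ q ⋆ q, q ⋆ q, p ⋆ p), t(t(p, p, p), t(q, p, q), p ⋆ p ⋆ p), t(p ⋆ q, t(q, p, p), p ⋆ p))
Right:  t(t(q ⋆ (p ⋆ q), q ⋆ q, p ⋆ p), t(t(p, p, p), t(q, p, q), p ⋆ p ⋆ p), t(p ⋆ q, t(q, p, p), p ⋆ p))
  Descend into:  q ⋆ (p ⋆ q)
  Un-nest:  q ⋆ p ⋆ q
  Sort:  p ⋆ q ⋆ q
  Put back:  t(t(p ⋆ q ⋆ q, q ⋆ q, p ⋆ p), t(t(p, p, p), t(q, p, q), p ⋆ p ⋆ p), t(p ⋆ q, t(q, p, p), p ⋆ p))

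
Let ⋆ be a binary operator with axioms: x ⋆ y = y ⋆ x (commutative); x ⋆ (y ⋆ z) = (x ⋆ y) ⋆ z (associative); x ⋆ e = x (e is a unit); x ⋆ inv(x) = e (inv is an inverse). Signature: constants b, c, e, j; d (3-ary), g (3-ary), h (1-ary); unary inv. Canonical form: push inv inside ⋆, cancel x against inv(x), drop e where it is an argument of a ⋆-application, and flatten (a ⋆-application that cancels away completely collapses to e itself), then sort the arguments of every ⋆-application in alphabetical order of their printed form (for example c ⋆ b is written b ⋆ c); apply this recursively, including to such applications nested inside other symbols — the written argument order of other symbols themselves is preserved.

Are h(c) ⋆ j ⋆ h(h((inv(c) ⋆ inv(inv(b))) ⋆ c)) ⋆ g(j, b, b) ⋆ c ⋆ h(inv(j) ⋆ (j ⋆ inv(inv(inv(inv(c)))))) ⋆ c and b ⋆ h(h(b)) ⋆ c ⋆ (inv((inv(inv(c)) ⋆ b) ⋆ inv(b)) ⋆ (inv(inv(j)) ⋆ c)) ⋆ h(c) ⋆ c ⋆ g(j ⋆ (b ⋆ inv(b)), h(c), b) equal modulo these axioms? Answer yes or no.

Left:  h(c) ⋆ j ⋆ h(h((inv(c) ⋆ inv(inv(b))) ⋆ c)) ⋆ g(j, b, b) ⋆ c ⋆ h(inv(j) ⋆ (j ⋆ inv(inv(inv(inv(c)))))) ⋆ c
  Push inv inside:  distribute inv over ⋆ and collapse double inv
  Collect terms:  h(c) ⋆ h(c) ⋆ j ⋆ h(h(b)) ⋆ g(j, b, b) ⋆ c ⋆ c
  Sort arguments:  c ⋆ c ⋆ g(j, b, b) ⋆ h(c) ⋆ h(c) ⋆ h(h(b)) ⋆ j
Right:  b ⋆ h(h(b)) ⋆ c ⋆ (inv((inv(inv(c)) ⋆ b) ⋆ inv(b)) ⋆ (inv(inv(j)) ⋆ c)) ⋆ h(c) ⋆ c ⋆ g(j ⋆ (b ⋆ inv(b)), h(c), b)
  Push inv inside:  distribute inv over ⋆ and collapse double inv
  Collect terms:  b ⋆ h(h(b)) ⋆ c ⋆ c ⋆ j ⋆ h(c) ⋆ g(j, h(c), b)
  Order the arguments:  b ⋆ c ⋆ c ⋆ g(j, h(c), b) ⋆ h(c) ⋆ h(h(b)) ⋆ j

Answer: no — c ⋆ c ⋆ g(j, b, b) ⋆ h(c) ⋆ h(c) ⋆ h(h(b)) ⋆ j vs b ⋆ c ⋆ c ⋆ g(j, h(c), b) ⋆ h(c) ⋆ h(h(b)) ⋆ j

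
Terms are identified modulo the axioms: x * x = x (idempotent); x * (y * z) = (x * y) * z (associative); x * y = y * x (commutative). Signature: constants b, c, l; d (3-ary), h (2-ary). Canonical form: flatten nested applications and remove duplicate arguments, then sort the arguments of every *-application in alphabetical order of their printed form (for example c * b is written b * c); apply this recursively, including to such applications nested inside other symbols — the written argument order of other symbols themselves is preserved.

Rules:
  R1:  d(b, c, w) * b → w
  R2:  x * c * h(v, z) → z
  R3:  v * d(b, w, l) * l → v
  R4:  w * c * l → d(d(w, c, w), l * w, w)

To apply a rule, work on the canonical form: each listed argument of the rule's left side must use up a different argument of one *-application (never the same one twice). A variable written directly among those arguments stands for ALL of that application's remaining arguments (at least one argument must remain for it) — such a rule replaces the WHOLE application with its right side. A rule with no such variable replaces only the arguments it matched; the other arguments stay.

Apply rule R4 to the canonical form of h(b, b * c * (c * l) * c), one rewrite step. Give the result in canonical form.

Answer: h(b, d(d(b, c, b), b * l, b))

Derivation:
Canonical form:  h(b, b * c * l)
Apply R4:  consuming c, l;  w := b
The variable takes the whole remainder — replace the entire application.
Result:  h(b, d(d(b, c, b), b * l, b))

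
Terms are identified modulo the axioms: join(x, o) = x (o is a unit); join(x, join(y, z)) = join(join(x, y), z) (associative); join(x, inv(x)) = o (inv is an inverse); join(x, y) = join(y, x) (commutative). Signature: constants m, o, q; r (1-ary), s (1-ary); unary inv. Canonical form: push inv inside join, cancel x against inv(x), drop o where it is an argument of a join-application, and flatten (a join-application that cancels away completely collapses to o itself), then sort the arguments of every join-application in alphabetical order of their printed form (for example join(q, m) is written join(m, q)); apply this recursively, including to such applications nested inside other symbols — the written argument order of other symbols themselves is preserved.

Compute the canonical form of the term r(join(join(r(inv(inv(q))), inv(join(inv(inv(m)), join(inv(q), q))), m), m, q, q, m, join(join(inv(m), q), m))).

Work inside:  join(join(r(inv(inv(q))), inv(join(inv(inv(m)), join(inv(q), q))), m), m, q, q, m, join(join(inv(m), q), m))
Push inv inside:  distribute inv over join and collapse double inv
Collect:  join(r(q), m, m, q, q, q)
Sort:  join(m, m, q, q, q, r(q))
Rebuild:  r(join(m, m, q, q, q, r(q)))

Answer: r(join(m, m, q, q, q, r(q)))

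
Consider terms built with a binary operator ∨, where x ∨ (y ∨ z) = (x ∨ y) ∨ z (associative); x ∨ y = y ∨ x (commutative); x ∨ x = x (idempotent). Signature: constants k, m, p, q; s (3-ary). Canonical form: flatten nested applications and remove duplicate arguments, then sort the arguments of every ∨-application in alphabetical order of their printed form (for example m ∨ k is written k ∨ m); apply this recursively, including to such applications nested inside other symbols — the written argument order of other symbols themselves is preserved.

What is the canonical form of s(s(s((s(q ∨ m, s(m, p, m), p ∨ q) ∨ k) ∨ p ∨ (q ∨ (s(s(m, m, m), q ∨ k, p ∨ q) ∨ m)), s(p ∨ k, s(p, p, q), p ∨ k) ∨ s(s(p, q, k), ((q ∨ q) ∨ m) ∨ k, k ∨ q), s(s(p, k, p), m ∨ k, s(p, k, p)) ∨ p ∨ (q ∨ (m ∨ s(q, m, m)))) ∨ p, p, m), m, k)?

Descend into:  s((s(q ∨ m, s(m, p, m), p ∨ q) ∨ k) ∨ p ∨ (q ∨ (s(s(m, m, m), q ∨ k, p ∨ q) ∨ m)), s(p ∨ k, s(p, p, q), p ∨ k) ∨ s(s(p, q, k), ((q ∨ q) ∨ m) ∨ k, k ∨ q), s(s(p, k, p), m ∨ k, s(p, k, p)) ∨ p ∨ (q ∨ (m ∨ s(q, m, m)))) ∨ p
Canonicalize subterm:  s((s(q ∨ m, s(m, p, m), p ∨ q) ∨ k) ∨ p ∨ (q ∨ (s(s(m, m, m), q ∨ k, p ∨ q) ∨ m)), s(p ∨ k, s(p, p, q), p ∨ k) ∨ s(s(p, q, k), ((q ∨ q) ∨ m) ∨ k, k ∨ q), s(s(p, k, p), m ∨ k, s(p, k, p)) ∨ p ∨ (q ∨ (m ∨ s(q, m, m))))  →  s(k ∨ m ∨ p ∨ q ∨ s(m ∨ q, s(m, p, m), p ∨ q) ∨ s(s(m, m, m), k ∨ q, p ∨ q), s(k ∨ p, s(p, p, q), k ∨ p) ∨ s(s(p, q, k), k ∨ m ∨ q, k ∨ q), m ∨ p ∨ q ∨ s(q, m, m) ∨ s(s(p, k, p), k ∨ m, s(p, k, p)))
Sort:  p ∨ s(k ∨ m ∨ p ∨ q ∨ s(m ∨ q, s(m, p, m), p ∨ q) ∨ s(s(m, m, m), k ∨ q, p ∨ q), s(k ∨ p, s(p, p, q), k ∨ p) ∨ s(s(p, q, k), k ∨ m ∨ q, k ∨ q), m ∨ p ∨ q ∨ s(q, m, m) ∨ s(s(p, k, p), k ∨ m, s(p, k, p)))
Put back:  s(s(p ∨ s(k ∨ m ∨ p ∨ q ∨ s(m ∨ q, s(m, p, m), p ∨ q) ∨ s(s(m, m, m), k ∨ q, p ∨ q), s(k ∨ p, s(p, p, q), k ∨ p) ∨ s(s(p, q, k), k ∨ m ∨ q, k ∨ q), m ∨ p ∨ q ∨ s(q, m, m) ∨ s(s(p, k, p), k ∨ m, s(p, k, p))), p, m), m, k)

Answer: s(s(p ∨ s(k ∨ m ∨ p ∨ q ∨ s(m ∨ q, s(m, p, m), p ∨ q) ∨ s(s(m, m, m), k ∨ q, p ∨ q), s(k ∨ p, s(p, p, q), k ∨ p) ∨ s(s(p, q, k), k ∨ m ∨ q, k ∨ q), m ∨ p ∨ q ∨ s(q, m, m) ∨ s(s(p, k, p), k ∨ m, s(p, k, p))), p, m), m, k)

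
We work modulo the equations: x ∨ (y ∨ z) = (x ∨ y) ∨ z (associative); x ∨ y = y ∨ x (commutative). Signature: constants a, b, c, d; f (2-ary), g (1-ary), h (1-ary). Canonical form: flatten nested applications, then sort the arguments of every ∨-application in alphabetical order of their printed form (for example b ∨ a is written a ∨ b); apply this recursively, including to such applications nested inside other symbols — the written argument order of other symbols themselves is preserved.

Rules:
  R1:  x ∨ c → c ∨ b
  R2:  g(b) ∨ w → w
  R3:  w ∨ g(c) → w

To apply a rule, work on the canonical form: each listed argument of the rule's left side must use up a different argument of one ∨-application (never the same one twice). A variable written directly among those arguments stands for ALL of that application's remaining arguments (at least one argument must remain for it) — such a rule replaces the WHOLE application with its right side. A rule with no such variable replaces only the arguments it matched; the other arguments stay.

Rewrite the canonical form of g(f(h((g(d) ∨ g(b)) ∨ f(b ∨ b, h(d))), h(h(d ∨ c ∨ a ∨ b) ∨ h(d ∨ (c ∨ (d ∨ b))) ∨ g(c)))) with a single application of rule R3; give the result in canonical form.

Canonical form:  g(f(h(f(b ∨ b, h(d)) ∨ g(b) ∨ g(d)), h(g(c) ∨ h(a ∨ b ∨ c ∨ d) ∨ h(b ∨ c ∨ d ∨ d))))
Apply R3:  consuming g(c);  w := h(a ∨ b ∨ c ∨ d) ∨ h(b ∨ c ∨ d ∨ d)
Every leftover argument binds to the variable; the entire application is replaced.
Result:  g(f(h(f(b ∨ b, h(d)) ∨ g(b) ∨ g(d)), h(h(a ∨ b ∨ c ∨ d) ∨ h(b ∨ c ∨ d ∨ d))))

Answer: g(f(h(f(b ∨ b, h(d)) ∨ g(b) ∨ g(d)), h(h(a ∨ b ∨ c ∨ d) ∨ h(b ∨ c ∨ d ∨ d))))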